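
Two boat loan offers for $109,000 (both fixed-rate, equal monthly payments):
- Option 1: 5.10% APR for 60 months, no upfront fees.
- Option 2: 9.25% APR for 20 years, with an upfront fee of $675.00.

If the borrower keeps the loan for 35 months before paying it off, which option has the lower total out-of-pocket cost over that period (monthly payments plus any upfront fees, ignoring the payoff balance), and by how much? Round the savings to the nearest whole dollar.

Option 2 by $36,553

Option 1: monthly rate = 5.1%/12 = 0.0042500; payment = 109,000 × 0.0042500 / (1 − (1+0.0042500)^−60) = $2,061.96.
Option 2: monthly rate = 9.25%/12 = 0.0077083; payment = 109,000 × 0.0077083 / (1 − (1+0.0077083)^−240) = $998.29.
Over 35 months: Option 1 costs 35 × $2,061.96 = $72,168.60; Option 2 costs 35 × $998.29 + $675.00 = $35,615.15.
Option 2 is cheaper by $72,168.60 − $35,615.15 = $36,553.45.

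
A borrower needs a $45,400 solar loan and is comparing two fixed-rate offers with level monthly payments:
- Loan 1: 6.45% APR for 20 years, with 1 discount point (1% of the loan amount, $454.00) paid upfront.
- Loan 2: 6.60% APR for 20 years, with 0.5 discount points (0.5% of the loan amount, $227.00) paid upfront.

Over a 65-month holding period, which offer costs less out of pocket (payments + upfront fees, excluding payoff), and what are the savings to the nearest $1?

Loan 1: monthly rate = 6.45%/12 = 0.0053750; payment = 45,400 × 0.0053750 / (1 − (1+0.0053750)^−240) = $337.16.
Loan 2: at 6.60% the monthly rate is 0.0055000, so the payment is 45,400 × 0.0055000 / (1 − 1.0055000^−240) = $341.17.
Over 65 months: Loan 1 costs 65 × $337.16 + $454.00 = $22,369.40; Loan 2 costs 65 × $341.17 + $227.00 = $22,403.05.
Loan 1 is cheaper by $22,403.05 − $22,369.40 = $33.65.

Loan 1 by $34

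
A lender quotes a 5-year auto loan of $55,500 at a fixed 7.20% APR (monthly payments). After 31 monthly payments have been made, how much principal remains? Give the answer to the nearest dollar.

$29,311

With monthly rate i = 7.2%/12 = 0.0060000, the balance after k of n payments is P · [(1+i)^n − (1+i)^k] / [(1+i)^n − 1].
(1+0.0060000)^60 = 1.43178841 and (1+0.0060000)^31 = 1.20375305, so the balance is 55,500 × (1.43178841 − 1.20375305) / (1.43178841 − 1) = $29,310.56.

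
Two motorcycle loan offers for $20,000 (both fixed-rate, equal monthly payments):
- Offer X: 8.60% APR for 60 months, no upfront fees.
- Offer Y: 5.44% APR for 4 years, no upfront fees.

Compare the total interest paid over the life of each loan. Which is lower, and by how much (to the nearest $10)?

Offer X: monthly rate = 8.6%/12 = 0.0071667; payment = 20,000 × 0.0071667 / (1 − (1+0.0071667)^−60) = $411.30.
Total interest on Offer X = 60 × $411.30 − $20,000 = $4,678.00.
Offer Y: at 5.44% the monthly rate is 0.0045333, so the payment is 20,000 × 0.0045333 / (1 − 1.0045333^−48) = $464.58.
Total interest on Offer Y = 48 × $464.58 − $20,000 = $2,299.84.
Offer Y is lower by $2,378.16.

Offer Y by $2,380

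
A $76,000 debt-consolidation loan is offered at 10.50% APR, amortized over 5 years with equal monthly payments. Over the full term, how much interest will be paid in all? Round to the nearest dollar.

$22,012

Monthly rate = 10.5%/12 = 0.0087500; payment = 76,000 × 0.0087500 / (1 − (1+0.0087500)^−60) = $1,633.54.
Total paid = 60 × $1,633.54 = $98,012.40; interest = $98,012.40 − $76,000 = $22,012.40.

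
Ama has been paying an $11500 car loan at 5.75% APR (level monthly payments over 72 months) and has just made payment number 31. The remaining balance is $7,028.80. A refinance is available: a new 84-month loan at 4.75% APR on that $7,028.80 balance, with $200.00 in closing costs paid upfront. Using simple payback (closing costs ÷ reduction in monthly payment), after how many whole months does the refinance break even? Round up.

Current payment = 11,500 × 5.75%/12 / (1 − (1+0.0047917)^−72) = $189.23.
Refinanced payment = 7,028.80 × 0.0039583 / (1 − (1+0.0039583)^−84) = $98.52.
Monthly savings = $189.23 − $98.52 = $90.71.
Break-even = $200.00 / $90.71 = 2.20 → 3 months.

3 months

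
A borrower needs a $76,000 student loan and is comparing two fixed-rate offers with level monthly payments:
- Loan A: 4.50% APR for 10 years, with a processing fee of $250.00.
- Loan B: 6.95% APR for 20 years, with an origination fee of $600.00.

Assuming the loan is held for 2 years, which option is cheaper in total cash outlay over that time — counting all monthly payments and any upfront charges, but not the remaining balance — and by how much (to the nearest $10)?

Loan A: monthly rate = 4.5%/12 = 0.0037500; payment = 76,000 × 0.0037500 / (1 − (1+0.0037500)^−120) = $787.65.
Loan B: at 6.95% the monthly rate is 0.0057917, so the payment is 76,000 × 0.0057917 / (1 − 1.0057917^−240) = $586.95.
Over 24 months: Loan A costs 24 × $787.65 + $250.00 = $19,153.60; Loan B costs 24 × $586.95 + $600.00 = $14,686.80.
Loan B is cheaper by $19,153.60 − $14,686.80 = $4,466.80.

Loan B by $4,470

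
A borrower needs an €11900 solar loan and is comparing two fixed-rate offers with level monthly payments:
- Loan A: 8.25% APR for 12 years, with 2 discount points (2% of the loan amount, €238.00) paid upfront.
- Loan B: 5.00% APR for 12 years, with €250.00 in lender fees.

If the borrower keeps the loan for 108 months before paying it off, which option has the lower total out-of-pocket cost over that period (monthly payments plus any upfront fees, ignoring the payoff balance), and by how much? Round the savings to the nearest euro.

Loan B by €2,190

Loan A: at 8.25% the monthly rate is 0.0068750, so the payment is 11,900 × 0.0068750 / (1 − 1.0068750^−144) = €130.45.
Loan B: at 5.00% the monthly rate is 0.0041667, so the payment is 11,900 × 0.0041667 / (1 − 1.0041667^−144) = €110.06.
Over 108 months: Loan A costs 108 × €130.45 + €238.00 = €14,326.60; Loan B costs 108 × €110.06 + €250.00 = €12,136.48.
Loan B is cheaper by €14,326.60 − €12,136.48 = €2,190.12.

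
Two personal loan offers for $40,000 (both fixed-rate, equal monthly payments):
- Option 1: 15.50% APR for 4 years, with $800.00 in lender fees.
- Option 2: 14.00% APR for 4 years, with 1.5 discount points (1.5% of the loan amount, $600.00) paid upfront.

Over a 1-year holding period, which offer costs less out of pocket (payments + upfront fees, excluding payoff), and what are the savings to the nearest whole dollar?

Option 1: monthly rate = 15.5%/12 = 0.0129167; payment = 40,000 × 0.0129167 / (1 − (1+0.0129167)^−48) = $1,123.39.
Option 2: at 14.00% the monthly rate is 0.0116667, so the payment is 40,000 × 0.0116667 / (1 − 1.0116667^−48) = $1,093.06.
Over 12 months: Option 1 costs 12 × $1,123.39 + $800.00 = $14,280.68; Option 2 costs 12 × $1,093.06 + $600.00 = $13,716.72.
Option 2 is cheaper by $14,280.68 − $13,716.72 = $563.96.

Option 2 by $564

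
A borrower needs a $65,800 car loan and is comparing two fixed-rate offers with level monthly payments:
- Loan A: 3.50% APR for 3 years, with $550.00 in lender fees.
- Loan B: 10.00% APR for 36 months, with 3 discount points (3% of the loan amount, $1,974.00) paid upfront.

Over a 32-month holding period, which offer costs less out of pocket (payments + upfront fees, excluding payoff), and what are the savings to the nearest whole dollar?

Loan A by $7,667

Loan A: at 3.50% the monthly rate is 0.0029167, so the payment is 65,800 × 0.0029167 / (1 − 1.0029167^−36) = $1,928.08.
Loan B: at 10.00% the monthly rate is 0.0083333, so the payment is 65,800 × 0.0083333 / (1 − 1.0083333^−36) = $2,123.18.
Over 32 months: Loan A costs 32 × $1,928.08 + $550.00 = $62,248.56; Loan B costs 32 × $2,123.18 + $1,974.00 = $69,915.76.
Loan A is cheaper by $69,915.76 − $62,248.56 = $7,667.20.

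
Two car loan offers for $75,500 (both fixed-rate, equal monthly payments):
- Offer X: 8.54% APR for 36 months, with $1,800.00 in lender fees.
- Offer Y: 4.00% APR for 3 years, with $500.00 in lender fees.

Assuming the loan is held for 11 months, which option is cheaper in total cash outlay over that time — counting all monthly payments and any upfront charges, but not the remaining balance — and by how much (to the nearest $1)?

Offer X: monthly rate = 8.54%/12 = 0.0071167; payment = 75,500 × 0.0071167 / (1 − (1+0.0071167)^−36) = $2,384.75.
Offer Y: monthly rate = 4%/12 = 0.0033333; payment = 75,500 × 0.0033333 / (1 − (1+0.0033333)^−36) = $2,229.06.
Over 11 months: Offer X costs 11 × $2,384.75 + $1,800.00 = $28,032.25; Offer Y costs 11 × $2,229.06 + $500.00 = $25,019.66.
Offer Y is cheaper by $28,032.25 − $25,019.66 = $3,012.59.

Offer Y by $3,013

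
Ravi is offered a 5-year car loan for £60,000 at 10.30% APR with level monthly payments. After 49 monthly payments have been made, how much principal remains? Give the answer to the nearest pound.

£13,420

With monthly rate i = 10.3%/12 = 0.0085833, the balance after k of n payments is P · [(1+i)^n − (1+i)^k] / [(1+i)^n − 1].
(1+0.0085833)^60 = 1.66996448 and (1+0.0085833)^49 = 1.52011896, so the balance is 60,000 × (1.66996448 − 1.52011896) / (1.66996448 − 1) = £13,419.71.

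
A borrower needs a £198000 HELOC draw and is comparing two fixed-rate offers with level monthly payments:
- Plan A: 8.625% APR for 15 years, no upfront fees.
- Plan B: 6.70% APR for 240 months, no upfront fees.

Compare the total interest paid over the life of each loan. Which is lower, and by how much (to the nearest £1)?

Plan A by £6,336

Plan A: at 8.625% the monthly rate is 0.0071875, so the payment is 198,000 × 0.0071875 / (1 − 1.0071875^−180) = £1,964.32.
Total interest on Plan A = 180 × £1,964.32 − £198,000 = £155,577.60.
Plan B: monthly rate = 6.7%/12 = 0.0055833; payment = 198,000 × 0.0055833 / (1 − (1+0.0055833)^−240) = £1,499.64.
Total interest on Plan B = 240 × £1,499.64 − £198,000 = £161,913.60.
Plan A is lower by £6,336.00.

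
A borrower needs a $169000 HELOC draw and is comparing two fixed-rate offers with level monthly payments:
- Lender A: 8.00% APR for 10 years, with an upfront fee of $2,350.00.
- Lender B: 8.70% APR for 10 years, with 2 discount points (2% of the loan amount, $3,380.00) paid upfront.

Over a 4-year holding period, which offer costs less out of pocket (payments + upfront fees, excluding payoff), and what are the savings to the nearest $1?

Lender A: monthly rate = 8%/12 = 0.0066667; payment = 169,000 × 0.0066667 / (1 − (1+0.0066667)^−120) = $2,050.44.
Lender B: monthly rate = 8.7%/12 = 0.0072500; payment = 169,000 × 0.0072500 / (1 − (1+0.0072500)^−120) = $2,113.48.
Over 48 months: Lender A costs 48 × $2,050.44 + $2,350.00 = $100,771.12; Lender B costs 48 × $2,113.48 + $3,380.00 = $104,827.04.
Lender A is cheaper by $104,827.04 − $100,771.12 = $4,055.92.

Lender A by $4,056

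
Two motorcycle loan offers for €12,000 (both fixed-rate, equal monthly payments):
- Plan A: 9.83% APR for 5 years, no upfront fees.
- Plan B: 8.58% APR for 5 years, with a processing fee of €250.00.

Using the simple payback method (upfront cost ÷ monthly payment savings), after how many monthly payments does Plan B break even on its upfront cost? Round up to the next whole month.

35 months

Plan A: monthly rate = 9.83%/12 = 0.0081917; payment = 12,000 × 0.0081917 / (1 − (1+0.0081917)^−60) = €253.96.
Plan B: monthly rate = 8.58%/12 = 0.0071500; payment = 12,000 × 0.0071500 / (1 − (1+0.0071500)^−60) = €246.66.
Monthly savings = €253.96 − €246.66 = €7.30.
Break-even = €250.00 / €7.30 = 34.25 → 35 months.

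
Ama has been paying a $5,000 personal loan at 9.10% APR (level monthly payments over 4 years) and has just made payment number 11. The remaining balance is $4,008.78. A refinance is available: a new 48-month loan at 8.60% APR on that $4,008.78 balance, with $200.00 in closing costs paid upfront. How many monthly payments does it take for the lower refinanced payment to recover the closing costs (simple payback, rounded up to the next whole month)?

Current payment = 5,000 × 9.1%/12 / (1 − (1+0.0075833)^−48) = $124.66.
Refinanced payment = 4,008.78 × 0.0071667 / (1 − (1+0.0071667)^−48) = $99.00.
Monthly savings = $124.66 − $99.00 = $25.66.
Break-even = $200.00 / $25.66 = 7.79 → 8 months.

8 months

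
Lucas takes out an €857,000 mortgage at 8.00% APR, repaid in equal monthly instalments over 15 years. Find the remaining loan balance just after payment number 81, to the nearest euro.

€592,151

With monthly rate i = 8%/12 = 0.0066667, the balance after k of n payments is P · [(1+i)^n − (1+i)^k] / [(1+i)^n − 1].
(1+0.0066667)^180 = 3.30692148 and (1+0.0066667)^81 = 1.71293446, so the balance is 857,000 × (3.30692148 − 1.71293446) / (3.30692148 − 1) = €592,151.44.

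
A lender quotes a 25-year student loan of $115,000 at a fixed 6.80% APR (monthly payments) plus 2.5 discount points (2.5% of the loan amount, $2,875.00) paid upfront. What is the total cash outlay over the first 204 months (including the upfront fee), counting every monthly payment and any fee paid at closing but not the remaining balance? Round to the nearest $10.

Monthly rate = 6.8%/12 = 0.0056667; payment = 115,000 × 0.0056667 / (1 − (1+0.0056667)^−300) = $798.18.
Total outlay = 204 × $798.18 + $2,875.00 = $165,703.72.

$165,700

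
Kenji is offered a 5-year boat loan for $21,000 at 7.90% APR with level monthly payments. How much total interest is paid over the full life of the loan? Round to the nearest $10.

$4,490

Monthly rate = 7.9%/12 = 0.0065833; payment = 21,000 × 0.0065833 / (1 − (1+0.0065833)^−60) = $424.80.
Total paid = 60 × $424.80 = $25,488.00; interest = $25,488.00 − $21,000 = $4,488.00.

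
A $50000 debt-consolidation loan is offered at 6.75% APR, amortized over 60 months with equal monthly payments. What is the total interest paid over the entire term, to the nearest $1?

At 6.75% the monthly rate is 0.0056250, so the payment is 50,000 × 0.0056250 / (1 − 1.0056250^−60) = $984.17.
Total paid = 60 × $984.17 = $59,050.20; interest = $59,050.20 − $50,000 = $9,050.20.

$9,050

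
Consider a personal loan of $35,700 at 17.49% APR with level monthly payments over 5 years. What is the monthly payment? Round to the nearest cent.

At 17.49% the monthly rate is 0.0145750, so the payment is 35,700 × 0.0145750 / (1 − 1.0145750^−60) = $896.67.

$896.67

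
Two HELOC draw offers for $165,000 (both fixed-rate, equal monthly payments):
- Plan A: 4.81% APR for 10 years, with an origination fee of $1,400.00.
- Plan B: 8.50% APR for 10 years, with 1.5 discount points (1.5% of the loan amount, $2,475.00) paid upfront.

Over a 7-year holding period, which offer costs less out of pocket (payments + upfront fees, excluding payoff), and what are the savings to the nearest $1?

Plan A: monthly rate = 4.81%/12 = 0.0040083; payment = 165,000 × 0.0040083 / (1 − (1+0.0040083)^−120) = $1,734.80.
Plan B: monthly rate = 8.5%/12 = 0.0070833; payment = 165,000 × 0.0070833 / (1 − (1+0.0070833)^−120) = $2,045.76.
Over 84 months: Plan A costs 84 × $1,734.80 + $1,400.00 = $147,123.20; Plan B costs 84 × $2,045.76 + $2,475.00 = $174,318.84.
Plan A is cheaper by $174,318.84 − $147,123.20 = $27,195.64.

Plan A by $27,196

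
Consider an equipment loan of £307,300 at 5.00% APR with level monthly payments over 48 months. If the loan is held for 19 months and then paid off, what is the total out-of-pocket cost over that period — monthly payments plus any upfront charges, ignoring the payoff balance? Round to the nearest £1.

£134,461

At 5.00% the monthly rate is 0.0041667, so the payment is 307,300 × 0.0041667 / (1 − 1.0041667^−48) = £7,076.90.
Total outlay = 19 × £7,076.90 = £134,461.10.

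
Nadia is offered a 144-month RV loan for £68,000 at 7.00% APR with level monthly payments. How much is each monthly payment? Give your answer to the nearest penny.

At 7.00% the monthly rate is 0.0058333, so the payment is 68,000 × 0.0058333 / (1 − 1.0058333^−144) = £699.30.

£699.30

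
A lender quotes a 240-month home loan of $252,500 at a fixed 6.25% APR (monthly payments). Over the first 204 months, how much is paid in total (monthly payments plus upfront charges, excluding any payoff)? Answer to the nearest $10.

$376,500

Monthly rate = 6.25%/12 = 0.0052083; payment = 252,500 × 0.0052083 / (1 − (1+0.0052083)^−240) = $1,845.59.
Total outlay = 204 × $1,845.59 = $376,500.36.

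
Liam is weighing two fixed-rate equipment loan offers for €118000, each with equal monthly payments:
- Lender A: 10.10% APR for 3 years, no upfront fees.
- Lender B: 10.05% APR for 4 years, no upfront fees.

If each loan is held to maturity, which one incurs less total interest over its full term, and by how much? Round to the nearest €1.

Lender A: monthly rate = 10.1%/12 = 0.0084167; payment = 118,000 × 0.0084167 / (1 − (1+0.0084167)^−36) = €3,813.07.
Total interest on Lender A = 36 × €3,813.07 − €118,000 = €19,270.52.
Lender B: at 10.05% the monthly rate is 0.0083750, so the payment is 118,000 × 0.0083750 / (1 − 1.0083750^−48) = €2,995.62.
Total interest on Lender B = 48 × €2,995.62 − €118,000 = €25,789.76.
Lender A is lower by €6,519.24.

Lender A by €6,519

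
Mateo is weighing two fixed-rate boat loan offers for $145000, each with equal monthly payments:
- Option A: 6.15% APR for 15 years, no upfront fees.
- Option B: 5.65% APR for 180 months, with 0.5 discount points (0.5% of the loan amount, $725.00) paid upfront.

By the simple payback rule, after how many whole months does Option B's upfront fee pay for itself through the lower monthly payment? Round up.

Option A: monthly rate = 6.15%/12 = 0.0051250; payment = 145,000 × 0.0051250 / (1 − (1+0.0051250)^−180) = $1,235.37.
Option B: monthly rate = 5.65%/12 = 0.0047083; payment = 145,000 × 0.0047083 / (1 − (1+0.0047083)^−180) = $1,196.34.
Monthly savings = $1,235.37 − $1,196.34 = $39.03.
Break-even = $725.00 / $39.03 = 18.58 → 19 months.

19 months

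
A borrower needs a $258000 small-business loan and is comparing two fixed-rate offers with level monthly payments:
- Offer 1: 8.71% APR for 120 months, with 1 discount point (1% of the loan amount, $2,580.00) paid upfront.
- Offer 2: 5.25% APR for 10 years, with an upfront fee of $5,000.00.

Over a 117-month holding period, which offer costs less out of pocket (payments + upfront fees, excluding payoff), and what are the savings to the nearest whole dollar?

Offer 2 by $51,371

Offer 1: at 8.71% the monthly rate is 0.0072583, so the payment is 258,000 × 0.0072583 / (1 − 1.0072583^−120) = $3,227.88.
Offer 2: monthly rate = 5.25%/12 = 0.0043750; payment = 258,000 × 0.0043750 / (1 − (1+0.0043750)^−120) = $2,768.13.
Over 117 months: Offer 1 costs 117 × $3,227.88 + $2,580.00 = $380,241.96; Offer 2 costs 117 × $2,768.13 + $5,000.00 = $328,871.21.
Offer 2 is cheaper by $380,241.96 − $328,871.21 = $51,370.75.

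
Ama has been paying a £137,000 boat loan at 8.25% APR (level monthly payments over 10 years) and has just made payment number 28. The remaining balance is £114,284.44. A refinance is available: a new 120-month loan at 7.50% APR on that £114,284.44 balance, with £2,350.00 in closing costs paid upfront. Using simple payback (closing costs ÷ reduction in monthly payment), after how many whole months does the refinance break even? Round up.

Current payment = 137,000 × 8.25%/12 / (1 − (1+0.0068750)^−120) = £1,680.34.
Refinanced payment = 114,284.44 × 0.0062500 / (1 − (1+0.0062500)^−120) = £1,356.58.
Monthly savings = £1,680.34 − £1,356.58 = £323.76.
Break-even = £2,350.00 / £323.76 = 7.26 → 8 months.

8 months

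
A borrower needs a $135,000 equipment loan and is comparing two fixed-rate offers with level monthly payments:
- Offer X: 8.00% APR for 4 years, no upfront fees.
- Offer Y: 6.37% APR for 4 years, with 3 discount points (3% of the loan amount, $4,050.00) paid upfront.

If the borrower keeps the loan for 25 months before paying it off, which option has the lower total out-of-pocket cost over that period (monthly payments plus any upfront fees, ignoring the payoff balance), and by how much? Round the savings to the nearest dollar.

Offer X: monthly rate = 8%/12 = 0.0066667; payment = 135,000 × 0.0066667 / (1 − (1+0.0066667)^−48) = $3,295.74.
Offer Y: monthly rate = 6.37%/12 = 0.0053083; payment = 135,000 × 0.0053083 / (1 − (1+0.0053083)^−48) = $3,193.43.
Over 25 months: Offer X costs 25 × $3,295.74 = $82,393.50; Offer Y costs 25 × $3,193.43 + $4,050.00 = $83,885.75.
Offer X is cheaper by $83,885.75 − $82,393.50 = $1,492.25.

Offer X by $1,492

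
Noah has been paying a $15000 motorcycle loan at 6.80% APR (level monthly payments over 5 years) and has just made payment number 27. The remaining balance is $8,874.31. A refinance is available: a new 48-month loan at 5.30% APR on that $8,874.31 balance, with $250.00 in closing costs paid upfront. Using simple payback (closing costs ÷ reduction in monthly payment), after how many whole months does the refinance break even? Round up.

3 months

Current payment = 15,000 × 6.8%/12 / (1 − (1+0.0056667)^−60) = $295.60.
Refinanced payment = 8,874.31 × 0.0044167 / (1 − (1+0.0044167)^−48) = $205.58.
Monthly savings = $295.60 − $205.58 = $90.02.
Break-even = $250.00 / $90.02 = 2.78 → 3 months.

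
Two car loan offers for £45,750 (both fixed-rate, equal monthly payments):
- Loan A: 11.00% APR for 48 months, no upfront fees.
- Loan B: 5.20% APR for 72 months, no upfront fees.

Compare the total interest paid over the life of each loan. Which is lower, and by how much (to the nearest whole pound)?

Loan B by £3,401

Loan A: at 11.00% the monthly rate is 0.0091667, so the payment is 45,750 × 0.0091667 / (1 − 1.0091667^−48) = £1,182.43.
Total interest on Loan A = 48 × £1,182.43 − £45,750 = £11,006.64.
Loan B: at 5.20% the monthly rate is 0.0043333, so the payment is 45,750 × 0.0043333 / (1 − 1.0043333^−72) = £741.05.
Total interest on Loan B = 72 × £741.05 − £45,750 = £7,605.60.
Loan B is lower by £3,401.04.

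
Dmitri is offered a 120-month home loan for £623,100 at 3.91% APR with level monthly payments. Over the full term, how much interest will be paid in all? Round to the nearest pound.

£130,736

At 3.91% the monthly rate is 0.0032583, so the payment is 623,100 × 0.0032583 / (1 − 1.0032583^−120) = £6,281.97.
Total paid = 120 × £6,281.97 = £753,836.40; interest = £753,836.40 − £623,100 = £130,736.40.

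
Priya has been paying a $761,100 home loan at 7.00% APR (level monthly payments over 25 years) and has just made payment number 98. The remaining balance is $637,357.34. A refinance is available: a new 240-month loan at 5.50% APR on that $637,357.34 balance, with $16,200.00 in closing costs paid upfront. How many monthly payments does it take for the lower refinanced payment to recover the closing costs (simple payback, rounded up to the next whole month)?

17 months

Current payment = 761,100 × 7%/12 / (1 − (1+0.0058333)^−300) = $5,379.30.
Refinanced payment = 637,357.34 × 0.0045833 / (1 − (1+0.0045833)^−240) = $4,384.30.
Monthly savings = $5,379.30 − $4,384.30 = $995.00.
Break-even = $16,200.00 / $995.00 = 16.28 → 17 months.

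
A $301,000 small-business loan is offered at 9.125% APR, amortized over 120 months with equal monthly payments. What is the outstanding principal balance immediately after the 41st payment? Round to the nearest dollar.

With monthly rate i = 9.125%/12 = 0.0076042, the balance after k of n payments is P · [(1+i)^n − (1+i)^k] / [(1+i)^n − 1].
(1+0.0076042)^120 = 2.48195880 and (1+0.0076042)^41 = 1.36423172, so the balance is 301,000 × (2.48195880 − 1.36423172) / (2.48195880 − 1) = $227,021.05.

$227,021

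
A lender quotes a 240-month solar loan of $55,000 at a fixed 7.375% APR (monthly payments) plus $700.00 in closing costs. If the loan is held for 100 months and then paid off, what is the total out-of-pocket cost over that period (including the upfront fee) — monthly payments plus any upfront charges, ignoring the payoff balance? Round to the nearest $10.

$44,590

At 7.375% the monthly rate is 0.0061458, so the payment is 55,000 × 0.0061458 / (1 − 1.0061458^−240) = $438.88.
Total outlay = 100 × $438.88 + $700.00 = $44,588.00.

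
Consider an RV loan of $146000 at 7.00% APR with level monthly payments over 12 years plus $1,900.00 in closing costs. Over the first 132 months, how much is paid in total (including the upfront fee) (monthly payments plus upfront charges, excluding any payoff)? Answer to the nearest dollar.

At 7.00% the monthly rate is 0.0058333, so the payment is 146,000 × 0.0058333 / (1 − 1.0058333^−144) = $1,501.44.
Total outlay = 132 × $1,501.44 + $1,900.00 = $200,090.08.

$200,090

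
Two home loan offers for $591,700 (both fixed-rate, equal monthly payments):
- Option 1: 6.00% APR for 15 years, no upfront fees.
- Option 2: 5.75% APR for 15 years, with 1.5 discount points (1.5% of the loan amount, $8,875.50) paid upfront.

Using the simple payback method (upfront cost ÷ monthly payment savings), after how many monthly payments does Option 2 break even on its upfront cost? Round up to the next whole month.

112 months

Option 1: at 6.00% the monthly rate is 0.0050000, so the payment is 591,700 × 0.0050000 / (1 − 1.0050000^−180) = $4,993.10.
Option 2: at 5.75% the monthly rate is 0.0047917, so the payment is 591,700 × 0.0047917 / (1 − 1.0047917^−180) = $4,913.54.
Monthly savings = $4,993.10 − $4,913.54 = $79.56.
Break-even = $8,875.50 / $79.56 = 111.56 → 112 months.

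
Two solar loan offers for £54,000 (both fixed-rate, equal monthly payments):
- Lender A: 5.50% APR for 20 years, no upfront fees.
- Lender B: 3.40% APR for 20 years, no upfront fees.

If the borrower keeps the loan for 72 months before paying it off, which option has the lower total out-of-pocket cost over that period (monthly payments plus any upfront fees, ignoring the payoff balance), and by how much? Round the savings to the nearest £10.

Lender B by £4,400

Lender A: monthly rate = 5.5%/12 = 0.0045833; payment = 54,000 × 0.0045833 / (1 − (1+0.0045833)^−240) = £371.46.
Lender B: monthly rate = 3.4%/12 = 0.0028333; payment = 54,000 × 0.0028333 / (1 − (1+0.0028333)^−240) = £310.41.
Over 72 months: Lender A costs 72 × £371.46 = £26,745.12; Lender B costs 72 × £310.41 = £22,349.52.
Lender B is cheaper by £26,745.12 − £22,349.52 = £4,395.60.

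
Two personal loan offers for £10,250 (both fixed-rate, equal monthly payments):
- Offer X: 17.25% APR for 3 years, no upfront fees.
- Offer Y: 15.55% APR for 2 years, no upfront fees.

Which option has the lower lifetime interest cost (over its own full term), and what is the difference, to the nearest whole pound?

Offer X: at 17.25% the monthly rate is 0.0143750, so the payment is 10,250 × 0.0143750 / (1 − 1.0143750^−36) = £366.72.
Total interest on Offer X = 36 × £366.72 − £10,250 = £2,951.92.
Offer Y: monthly rate = 15.55%/12 = 0.0129583; payment = 10,250 × 0.0129583 / (1 − (1+0.0129583)^−24) = £499.67.
Total interest on Offer Y = 24 × £499.67 − £10,250 = £1,742.08.
Offer Y is lower by £1,209.84.

Offer Y by £1,210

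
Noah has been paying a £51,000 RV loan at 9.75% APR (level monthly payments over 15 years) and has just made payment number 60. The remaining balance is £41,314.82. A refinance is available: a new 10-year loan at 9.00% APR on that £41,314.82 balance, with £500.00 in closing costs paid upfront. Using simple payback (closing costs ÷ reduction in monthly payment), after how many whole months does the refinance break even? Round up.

30 months

Current payment = 51,000 × 9.75%/12 / (1 − (1+0.0081250)^−180) = £540.27.
Refinanced payment = 41,314.82 × 0.0075000 / (1 − (1+0.0075000)^−120) = £523.36.
Monthly savings = £540.27 − £523.36 = £16.91.
Break-even = £500.00 / £16.91 = 29.57 → 30 months.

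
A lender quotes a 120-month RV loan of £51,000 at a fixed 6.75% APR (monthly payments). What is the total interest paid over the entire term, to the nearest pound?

£19,272

Monthly rate = 6.75%/12 = 0.0056250; payment = 51,000 × 0.0056250 / (1 − (1+0.0056250)^−120) = £585.60.
Total paid = 120 × £585.60 = £70,272.00; interest = £70,272.00 − £51,000 = £19,272.00.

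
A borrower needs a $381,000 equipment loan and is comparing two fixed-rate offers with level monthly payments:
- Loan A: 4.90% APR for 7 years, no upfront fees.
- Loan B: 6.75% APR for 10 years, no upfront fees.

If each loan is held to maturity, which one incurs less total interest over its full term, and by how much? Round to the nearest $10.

Loan A: at 4.90% the monthly rate is 0.0040833, so the payment is 381,000 × 0.0040833 / (1 − 1.0040833^−84) = $5,367.13.
Total interest on Loan A = 84 × $5,367.13 − $381,000 = $69,838.92.
Loan B: at 6.75% the monthly rate is 0.0056250, so the payment is 381,000 × 0.0056250 / (1 − 1.0056250^−120) = $4,374.80.
Total interest on Loan B = 120 × $4,374.80 − $381,000 = $143,976.00.
Loan A is lower by $74,137.08.

Loan A by $74,140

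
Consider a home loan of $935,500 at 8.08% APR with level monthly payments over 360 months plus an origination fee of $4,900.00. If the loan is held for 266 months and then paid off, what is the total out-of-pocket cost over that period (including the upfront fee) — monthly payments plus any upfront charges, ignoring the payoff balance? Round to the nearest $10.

$1,844,720

Monthly rate = 8.08%/12 = 0.0067333; payment = 935,500 × 0.0067333 / (1 − (1+0.0067333)^−360) = $6,916.61.
Total outlay = 266 × $6,916.61 + $4,900.00 = $1,844,718.26.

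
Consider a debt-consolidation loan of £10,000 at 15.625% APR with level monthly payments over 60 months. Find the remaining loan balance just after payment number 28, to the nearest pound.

With monthly rate i = 15.625%/12 = 0.0130208, the balance after k of n payments is P · [(1+i)^n − (1+i)^k] / [(1+i)^n − 1].
(1+0.0130208)^60 = 2.17321462 and (1+0.0130208)^28 = 1.43652952, so the balance is 10,000 × (2.17321462 − 1.43652952) / (2.17321462 − 1) = £6,279.20.

£6,279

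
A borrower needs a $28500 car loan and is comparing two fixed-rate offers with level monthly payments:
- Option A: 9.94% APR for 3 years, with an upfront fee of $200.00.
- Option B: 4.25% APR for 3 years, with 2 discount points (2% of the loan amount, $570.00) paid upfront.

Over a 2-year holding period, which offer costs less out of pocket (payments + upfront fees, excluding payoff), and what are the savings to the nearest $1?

Option A: monthly rate = 9.94%/12 = 0.0082833; payment = 28,500 × 0.0082833 / (1 − (1+0.0082833)^−36) = $918.81.
Option B: at 4.25% the monthly rate is 0.0035417, so the payment is 28,500 × 0.0035417 / (1 − 1.0035417^−36) = $844.61.
Over 24 months: Option A costs 24 × $918.81 + $200.00 = $22,251.44; Option B costs 24 × $844.61 + $570.00 = $20,840.64.
Option B is cheaper by $22,251.44 − $20,840.64 = $1,410.80.

Option B by $1,411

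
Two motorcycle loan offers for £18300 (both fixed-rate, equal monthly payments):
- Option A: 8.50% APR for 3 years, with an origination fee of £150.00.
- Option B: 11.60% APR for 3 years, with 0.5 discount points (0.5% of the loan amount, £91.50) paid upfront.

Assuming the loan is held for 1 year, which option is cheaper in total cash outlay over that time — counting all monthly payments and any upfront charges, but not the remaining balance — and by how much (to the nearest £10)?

Option A: monthly rate = 8.5%/12 = 0.0070833; payment = 18,300 × 0.0070833 / (1 − (1+0.0070833)^−36) = £577.69.
Option B: at 11.60% the monthly rate is 0.0096667, so the payment is 18,300 × 0.0096667 / (1 − 1.0096667^−36) = £604.33.
Over 12 months: Option A costs 12 × £577.69 + £150.00 = £7,082.28; Option B costs 12 × £604.33 + £91.50 = £7,343.46.
Option A is cheaper by £7,343.46 − £7,082.28 = £261.18.

Option A by £260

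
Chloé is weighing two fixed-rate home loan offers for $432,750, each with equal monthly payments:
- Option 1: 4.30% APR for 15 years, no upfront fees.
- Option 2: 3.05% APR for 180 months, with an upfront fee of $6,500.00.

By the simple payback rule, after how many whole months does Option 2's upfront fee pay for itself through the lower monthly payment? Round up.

25 months

Option 1: at 4.30% the monthly rate is 0.0035833, so the payment is 432,750 × 0.0035833 / (1 − 1.0035833^−180) = $3,266.45.
Option 2: at 3.05% the monthly rate is 0.0025417, so the payment is 432,750 × 0.0025417 / (1 − 1.0025417^−180) = $2,998.91.
Monthly savings = $3,266.45 − $2,998.91 = $267.54.
Break-even = $6,500.00 / $267.54 = 24.30 → 25 months.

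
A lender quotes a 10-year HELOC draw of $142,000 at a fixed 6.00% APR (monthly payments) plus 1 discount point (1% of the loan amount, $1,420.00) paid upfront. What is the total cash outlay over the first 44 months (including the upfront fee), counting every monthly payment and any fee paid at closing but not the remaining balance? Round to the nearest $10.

$70,790

Monthly rate = 6%/12 = 0.0050000; payment = 142,000 × 0.0050000 / (1 − (1+0.0050000)^−120) = $1,576.49.
Total outlay = 44 × $1,576.49 + $1,420.00 = $70,785.56.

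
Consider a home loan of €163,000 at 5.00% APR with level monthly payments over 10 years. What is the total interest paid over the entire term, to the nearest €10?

€44,460

At 5.00% the monthly rate is 0.0041667, so the payment is 163,000 × 0.0041667 / (1 − 1.0041667^−120) = €1,728.87.
Total paid = 120 × €1,728.87 = €207,464.40; interest = €207,464.40 − €163,000 = €44,464.40.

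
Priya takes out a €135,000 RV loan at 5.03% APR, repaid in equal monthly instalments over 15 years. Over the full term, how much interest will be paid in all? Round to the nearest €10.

At 5.03% the monthly rate is 0.0041917, so the payment is 135,000 × 0.0041917 / (1 − 1.0041917^−180) = €1,069.68.
Total paid = 180 × €1,069.68 = €192,542.40; interest = €192,542.40 − €135,000 = €57,542.40.

€57,540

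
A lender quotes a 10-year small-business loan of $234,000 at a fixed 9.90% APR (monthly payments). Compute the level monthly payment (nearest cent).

At 9.90% the monthly rate is 0.0082500, so the payment is 234,000 × 0.0082500 / (1 − 1.0082500^−120) = $3,079.38.

$3,079.38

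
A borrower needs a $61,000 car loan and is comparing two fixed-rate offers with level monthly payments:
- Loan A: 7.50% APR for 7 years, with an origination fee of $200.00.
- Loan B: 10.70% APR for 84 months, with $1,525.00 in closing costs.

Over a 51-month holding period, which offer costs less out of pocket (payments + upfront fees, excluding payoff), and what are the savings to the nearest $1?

Loan A: monthly rate = 7.5%/12 = 0.0062500; payment = 61,000 × 0.0062500 / (1 − (1+0.0062500)^−84) = $935.63.
Loan B: monthly rate = 10.7%/12 = 0.0089167; payment = 61,000 × 0.0089167 / (1 − (1+0.0089167)^−84) = $1,034.87.
Over 51 months: Loan A costs 51 × $935.63 + $200.00 = $47,917.13; Loan B costs 51 × $1,034.87 + $1,525.00 = $54,303.37.
Loan A is cheaper by $54,303.37 − $47,917.13 = $6,386.24.

Loan A by $6,386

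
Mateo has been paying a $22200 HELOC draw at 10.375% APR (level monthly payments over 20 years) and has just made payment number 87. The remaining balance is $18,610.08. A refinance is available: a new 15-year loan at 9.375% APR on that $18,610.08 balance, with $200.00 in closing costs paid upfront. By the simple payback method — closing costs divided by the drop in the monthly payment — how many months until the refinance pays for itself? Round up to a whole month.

8 months

Current payment = 22,200 × 10.375%/12 / (1 − (1+0.0086458)^−240) = $219.78.
Refinanced payment = 18,610.08 × 0.0078125 / (1 − (1+0.0078125)^−180) = $192.93.
Monthly savings = $219.78 − $192.93 = $26.85.
Break-even = $200.00 / $26.85 = 7.45 → 8 months.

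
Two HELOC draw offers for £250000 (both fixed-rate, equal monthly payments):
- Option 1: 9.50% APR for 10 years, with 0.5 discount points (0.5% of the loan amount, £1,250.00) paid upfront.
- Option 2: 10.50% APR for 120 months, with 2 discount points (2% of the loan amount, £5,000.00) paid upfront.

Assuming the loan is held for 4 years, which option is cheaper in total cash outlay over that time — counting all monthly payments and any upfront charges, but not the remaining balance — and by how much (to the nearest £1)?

Option 1: at 9.50% the monthly rate is 0.0079167, so the payment is 250,000 × 0.0079167 / (1 − 1.0079167^−120) = £3,234.94.
Option 2: at 10.50% the monthly rate is 0.0087500, so the payment is 250,000 × 0.0087500 / (1 − 1.0087500^−120) = £3,373.37.
Over 48 months: Option 1 costs 48 × £3,234.94 + £1,250.00 = £156,527.12; Option 2 costs 48 × £3,373.37 + £5,000.00 = £166,921.76.
Option 1 is cheaper by £166,921.76 − £156,527.12 = £10,394.64.

Option 1 by £10,395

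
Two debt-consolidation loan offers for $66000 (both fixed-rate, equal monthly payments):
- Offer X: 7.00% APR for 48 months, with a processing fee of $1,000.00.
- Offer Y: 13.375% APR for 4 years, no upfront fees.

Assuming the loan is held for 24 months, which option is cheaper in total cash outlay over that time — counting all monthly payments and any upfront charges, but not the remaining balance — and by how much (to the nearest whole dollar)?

Offer X: at 7.00% the monthly rate is 0.0058333, so the payment is 66,000 × 0.0058333 / (1 − 1.0058333^−48) = $1,580.45.
Offer Y: at 13.375% the monthly rate is 0.0111458, so the payment is 66,000 × 0.0111458 / (1 − 1.0111458^−48) = $1,782.92.
Over 24 months: Offer X costs 24 × $1,580.45 + $1,000.00 = $38,930.80; Offer Y costs 24 × $1,782.92 = $42,790.08.
Offer X is cheaper by $42,790.08 − $38,930.80 = $3,859.28.

Offer X by $3,859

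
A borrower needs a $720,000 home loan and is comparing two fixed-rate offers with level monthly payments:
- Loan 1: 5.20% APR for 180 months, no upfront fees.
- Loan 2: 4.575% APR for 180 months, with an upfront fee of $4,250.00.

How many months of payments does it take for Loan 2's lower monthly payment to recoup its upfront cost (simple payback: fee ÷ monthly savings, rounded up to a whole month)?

19 months

Loan 1: at 5.20% the monthly rate is 0.0043333, so the payment is 720,000 × 0.0043333 / (1 − 1.0043333^−180) = $5,769.01.
Loan 2: at 4.575% the monthly rate is 0.0038125, so the payment is 720,000 × 0.0038125 / (1 − 1.0038125^−180) = $5,535.59.
Monthly savings = $5,769.01 − $5,535.59 = $233.42.
Break-even = $4,250.00 / $233.42 = 18.21 → 19 months.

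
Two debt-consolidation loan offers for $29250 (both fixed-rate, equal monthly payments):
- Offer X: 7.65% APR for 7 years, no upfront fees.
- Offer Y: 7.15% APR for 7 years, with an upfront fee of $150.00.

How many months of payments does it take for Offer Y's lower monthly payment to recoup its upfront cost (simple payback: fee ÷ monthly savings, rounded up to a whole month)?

21 months

Offer X: at 7.65% the monthly rate is 0.0063750, so the payment is 29,250 × 0.0063750 / (1 − 1.0063750^−84) = $450.81.
Offer Y: monthly rate = 7.15%/12 = 0.0059583; payment = 29,250 × 0.0059583 / (1 − (1+0.0059583)^−84) = $443.61.
Monthly savings = $450.81 − $443.61 = $7.20.
Break-even = $150.00 / $7.20 = 20.83 → 21 months.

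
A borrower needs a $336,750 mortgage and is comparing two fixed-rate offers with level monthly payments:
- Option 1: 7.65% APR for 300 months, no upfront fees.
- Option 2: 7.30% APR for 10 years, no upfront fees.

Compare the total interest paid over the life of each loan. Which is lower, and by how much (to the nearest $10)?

Option 1: at 7.65% the monthly rate is 0.0063750, so the payment is 336,750 × 0.0063750 / (1 − 1.0063750^−300) = $2,521.50.
Total interest on Option 1 = 300 × $2,521.50 − $336,750 = $419,700.00.
Option 2: at 7.30% the monthly rate is 0.0060833, so the payment is 336,750 × 0.0060833 / (1 − 1.0060833^−120) = $3,962.22.
Total interest on Option 2 = 120 × $3,962.22 − $336,750 = $138,716.40.
Option 2 is lower by $280,983.60.

Option 2 by $280,980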